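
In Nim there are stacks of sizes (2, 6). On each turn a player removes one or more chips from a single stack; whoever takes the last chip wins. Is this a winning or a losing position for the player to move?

Nim-sum: 2 ^ 6 = 4.
The nim-sum is 4 ≠ 0, so this is an N-position: the player to move can win.

Winning position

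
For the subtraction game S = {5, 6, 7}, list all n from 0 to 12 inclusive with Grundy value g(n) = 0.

Build the Grundy sequence with g(k) = mex{g(k−s) : s ∈ {5, 6, 7}, s ≤ k}:
k:     0  1  2  3  4  5  6  7  8  9 10 11 12
g(k):  0  0  0  0  0  1  1  1  1  1  2  2  0
The P-positions (g = 0) in 0..12 are 0, 1, 2, 3, 4, 12.

0, 1, 2, 3, 4, 12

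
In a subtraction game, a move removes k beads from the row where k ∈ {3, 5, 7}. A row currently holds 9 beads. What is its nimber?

Build the Grundy sequence with g(k) = mex{g(k−s) : s ∈ {3, 5, 7}, s ≤ k}:
g(0) = mex{} = 0
g(1) = mex{} = 0
g(2) = mex{} = 0
g(3) = mex{0} = 1
g(4) = mex{0} = 1
g(5) = mex{0} = 1
g(6) = mex{0,1} = 2
g(7) = mex{0,1} = 2
g(8) = mex{0,1} = 2
g(9) = mex{0,1,2} = 3
So g(9) = 3.

3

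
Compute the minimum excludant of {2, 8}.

0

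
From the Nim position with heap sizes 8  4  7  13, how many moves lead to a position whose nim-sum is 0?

3

Write each in binary and XOR column by column:
  1000  (8)
  0100  (4)
  0111  (7)
  1101  (13)
  ----
  0110  (6)
The overall nim-sum is X = 6. A heap of size p has a winning move iff p XOR X < p (reduce it to p XOR X).
  8: 8 XOR 6 = 14 ≥ 8 — no move.
  4: 4 XOR 6 = 2 < 4 — winning move (to 2).
  7: 7 XOR 6 = 1 < 7 — winning move (to 1).
  13: 13 XOR 6 = 11 < 13 — winning move (to 11).
That gives 3 winning moves.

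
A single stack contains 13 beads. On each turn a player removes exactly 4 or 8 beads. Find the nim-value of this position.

Compute g(0), g(1), … for moves {4, 8}:
k:     0  1  2  3  4  5  6  7  8  9 10 11 12 13
g(k):  0  0  0  0  1  1  1  1  2  2  2  2  0  0
So g(13) = 0.

0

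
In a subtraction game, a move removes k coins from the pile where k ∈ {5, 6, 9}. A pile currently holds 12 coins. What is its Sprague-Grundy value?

Build the Grundy sequence with g(k) = mex{g(k−s) : s ∈ {5, 6, 9}, s ≤ k}:
g(0) = mex{} = 0
g(1) = mex{} = 0
g(2) = mex{} = 0
g(3) = mex{} = 0
g(4) = mex{} = 0
g(5) = mex{0} = 1
g(6) = mex{0} = 1
g(7) = mex{0} = 1
g(8) = mex{0} = 1
g(9) = mex{0} = 1
g(10) = mex{0,1} = 2
g(11) = mex{0,1} = 2
g(12) = mex{0,1} = 2
So g(12) = 2.

2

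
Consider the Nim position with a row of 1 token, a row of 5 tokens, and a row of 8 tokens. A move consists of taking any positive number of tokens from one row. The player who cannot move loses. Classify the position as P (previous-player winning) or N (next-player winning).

Nim-sum: 1 ⊕ 5 ⊕ 8 = 12.
The nim-sum is 12 ≠ 0, so this is an N-position: the player to move can win.

N-position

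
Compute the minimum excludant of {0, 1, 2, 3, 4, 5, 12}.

6

The values 0, 1, 2, 3, 4, 5 are all present; 6 is the first non-negative integer missing from the set.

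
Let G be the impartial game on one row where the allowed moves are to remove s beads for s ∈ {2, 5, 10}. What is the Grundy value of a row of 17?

1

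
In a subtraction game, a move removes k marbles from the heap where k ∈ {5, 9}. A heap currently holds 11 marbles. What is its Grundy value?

2

Grundy values for subtraction set {5, 9}:
g(0) = mex{} = 0
g(1) = mex{} = 0
g(2) = mex{} = 0
g(3) = mex{} = 0
g(4) = mex{} = 0
g(5) = mex{0} = 1
g(6) = mex{0} = 1
g(7) = mex{0} = 1
g(8) = mex{0} = 1
g(9) = mex{0} = 1
g(10) = mex{0,1} = 2
g(11) = mex{0,1} = 2
So g(11) = 2.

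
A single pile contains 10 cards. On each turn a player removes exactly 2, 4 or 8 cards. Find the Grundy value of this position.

2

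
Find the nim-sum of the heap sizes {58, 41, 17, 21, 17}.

Nim-sum: 58 ⊕ 41 ⊕ 17 ⊕ 21 ⊕ 17 = 6.

6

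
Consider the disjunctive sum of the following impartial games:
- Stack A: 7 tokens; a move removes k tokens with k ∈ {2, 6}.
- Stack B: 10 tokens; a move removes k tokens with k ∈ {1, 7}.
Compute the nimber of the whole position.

For stack A, compute g(0), g(1), … with moves {2, 6}:
k:     0  1  2  3  4  5  6  7
g(k):  0  0  1  1  0  0  1  1
So g(7) = 1.
For stack B, compute g(0), g(1), … with moves {1, 7}:
k:     0  1  2  3  4  5  6  7  8  9 10
g(k):  0  1  0  1  0  1  0  1  0  1  0
So g(10) = 0.
By the Sprague-Grundy theorem, the Grundy value of a sum of independent games is the XOR of the component values.
Combined value = 1 ⊕ 0 = 1.

1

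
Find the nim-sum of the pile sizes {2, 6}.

4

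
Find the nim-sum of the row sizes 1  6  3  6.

2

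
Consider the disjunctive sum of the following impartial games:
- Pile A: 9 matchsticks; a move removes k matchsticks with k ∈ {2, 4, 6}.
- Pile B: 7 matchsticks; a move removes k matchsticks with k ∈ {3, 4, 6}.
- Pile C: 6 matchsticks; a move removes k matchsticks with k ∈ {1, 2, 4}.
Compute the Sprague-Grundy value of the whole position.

2

Grundy values for pile A (subtraction set {2, 4, 6}):
k:     0  1  2  3  4  5  6  7  8  9
g(k):  0  0  1  1  2  2  3  3  0  0
So g(9) = 0.
Grundy values for pile B (subtraction set {3, 4, 6}):
k:     0  1  2  3  4  5  6  7
g(k):  0  0  0  1  1  1  2  2
So g(7) = 2.
Build the Grundy sequence for pile C with g(k) = mex{g(k−s) : s ∈ {1, 2, 4}, s ≤ k}:
k:     0  1  2  3  4  5  6
g(k):  0  1  2  0  1  2  0
So g(6) = 0.
The value of a disjunctive sum is the nim-sum of the parts.
Combined value = 0 XOR 2 XOR 0 = 2.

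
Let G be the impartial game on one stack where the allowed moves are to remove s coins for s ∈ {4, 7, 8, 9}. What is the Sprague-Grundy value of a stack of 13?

0

Grundy values for subtraction set {4, 7, 8, 9}:
k:     0  1  2  3  4  5  6  7  8  9 10 11 12 13
g(k):  0  0  0  0  1  1  1  1  2  2  2  2  3  0
So g(13) = 0.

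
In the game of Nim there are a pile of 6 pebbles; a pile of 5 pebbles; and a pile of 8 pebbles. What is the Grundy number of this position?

Compute the nim-sum pairwise:
6 ⊕ 5 = 3
3 ⊕ 8 = 11

11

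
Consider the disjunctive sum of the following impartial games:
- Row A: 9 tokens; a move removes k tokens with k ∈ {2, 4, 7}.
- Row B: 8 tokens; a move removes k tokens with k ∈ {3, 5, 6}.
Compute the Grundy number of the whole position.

Build the Grundy sequence for row A with g(k) = mex{g(k−s) : s ∈ {2, 4, 7}, s ≤ k}:
k:     0  1  2  3  4  5  6  7  8  9
g(k):  0  0  1  1  2  2  0  3  1  0
So g(9) = 0.
Grundy values for row B (subtraction set {3, 5, 6}):
g(0) = mex{} = 0
g(1) = mex{} = 0
g(2) = mex{} = 0
g(3) = mex{0} = 1
g(4) = mex{0} = 1
g(5) = mex{0} = 1
g(6) = mex{0,1} = 2
g(7) = mex{0,1} = 2
g(8) = mex{0,1} = 2
So g(8) = 2.
The value of a disjunctive sum is the nim-sum of the parts.
Combined value = 0 XOR 2 = 2.

2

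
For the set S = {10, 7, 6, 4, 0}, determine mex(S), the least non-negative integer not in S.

1

0 is in the set but 1 is not, so the mex is 1.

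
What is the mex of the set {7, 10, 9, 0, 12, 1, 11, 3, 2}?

4

The values 0, 1, 2, 3 are all present; 4 is the first non-negative integer missing from the set.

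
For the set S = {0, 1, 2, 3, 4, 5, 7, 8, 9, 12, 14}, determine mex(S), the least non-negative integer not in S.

The values 0, 1, 2, 3, 4, 5 are all present; 6 is the first non-negative integer missing from the set.

6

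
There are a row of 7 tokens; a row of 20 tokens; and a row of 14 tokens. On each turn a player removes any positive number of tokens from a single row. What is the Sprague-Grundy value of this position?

Write each in binary and XOR column by column:
  00111  (7)
  10100  (20)
  01110  (14)
  -----
  11101  (29)

29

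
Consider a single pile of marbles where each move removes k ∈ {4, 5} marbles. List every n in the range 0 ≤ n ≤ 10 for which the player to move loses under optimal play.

0, 1, 2, 3, 9, 10

Compute g(0), g(1), … for moves {4, 5}:
k:     0  1  2  3  4  5  6  7  8  9 10
g(k):  0  0  0  0  1  1  1  1  2  0  0
The P-positions (g = 0) in 0..10 are 0, 1, 2, 3, 9, 10.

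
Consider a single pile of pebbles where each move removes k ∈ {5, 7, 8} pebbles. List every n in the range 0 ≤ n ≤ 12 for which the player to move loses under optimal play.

0, 1, 2, 3, 4

Compute g(0), g(1), … for moves {5, 7, 8}:
k:     0  1  2  3  4  5  6  7  8  9 10 11 12
g(k):  0  0  0  0  0  1  1  1  1  1  2  2  2
The P-positions (g = 0) in 0..12 are 0, 1, 2, 3, 4.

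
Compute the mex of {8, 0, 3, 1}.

The values 0, 1 are all present; 2 is the first non-negative integer missing from the set.

2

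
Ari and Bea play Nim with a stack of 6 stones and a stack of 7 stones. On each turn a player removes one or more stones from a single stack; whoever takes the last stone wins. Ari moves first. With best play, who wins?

Ari wins

Nim-sum: 6 ^ 7 = 1.
The nim-sum is 1 ≠ 0, so this is an N-position: the player to move can win; Ari has a winning move.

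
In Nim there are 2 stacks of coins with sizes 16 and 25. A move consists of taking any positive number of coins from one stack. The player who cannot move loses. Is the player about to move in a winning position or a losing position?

Winning position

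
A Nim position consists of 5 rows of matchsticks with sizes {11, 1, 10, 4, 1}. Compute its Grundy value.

Nim-sum: 11 ⊕ 1 ⊕ 10 ⊕ 4 ⊕ 1 = 5.

5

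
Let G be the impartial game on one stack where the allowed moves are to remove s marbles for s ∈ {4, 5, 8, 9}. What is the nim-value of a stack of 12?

3

Compute g(0), g(1), … for moves {4, 5, 8, 9}:
g(0) = mex{} = 0
g(1) = mex{} = 0
g(2) = mex{} = 0
g(3) = mex{} = 0
g(4) = mex{0} = 1
g(5) = mex{0} = 1
g(6) = mex{0} = 1
g(7) = mex{0} = 1
g(8) = mex{0,1} = 2
g(9) = mex{0,1} = 2
g(10) = mex{0,1} = 2
g(11) = mex{0,1} = 2
g(12) = mex{0,1,2} = 3
So g(12) = 3.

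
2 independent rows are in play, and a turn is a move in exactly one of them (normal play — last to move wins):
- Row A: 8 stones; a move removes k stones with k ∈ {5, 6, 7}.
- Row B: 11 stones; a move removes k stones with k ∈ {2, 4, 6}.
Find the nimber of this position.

0

For row A, compute g(0), g(1), … with moves {5, 6, 7}:
g(0) = mex{} = 0
g(1) = mex{} = 0
g(2) = mex{} = 0
g(3) = mex{} = 0
g(4) = mex{} = 0
g(5) = mex{0} = 1
g(6) = mex{0} = 1
g(7) = mex{0} = 1
g(8) = mex{0} = 1
So g(8) = 1.
For row B, compute g(0), g(1), … with moves {2, 4, 6}:
g(0) = mex{} = 0
g(1) = mex{} = 0
g(2) = mex{0} = 1
g(3) = mex{0} = 1
g(4) = mex{0,1} = 2
g(5) = mex{0,1} = 2
g(6) = mex{0,1,2} = 3
g(7) = mex{0,1,2} = 3
g(8) = mex{1,2,3} = 0
g(9) = mex{1,2,3} = 0
g(10) = mex{0,2,3} = 1
g(11) = mex{0,2,3} = 1
So g(11) = 1.
The value of a disjunctive sum is the nim-sum of the parts.
Combined value = 1 ⊕ 1 = 0.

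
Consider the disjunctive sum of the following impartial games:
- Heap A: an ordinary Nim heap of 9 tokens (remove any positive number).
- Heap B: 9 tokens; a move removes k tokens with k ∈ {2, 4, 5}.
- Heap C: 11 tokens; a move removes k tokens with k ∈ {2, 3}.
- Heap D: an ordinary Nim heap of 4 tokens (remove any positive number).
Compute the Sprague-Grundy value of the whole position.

12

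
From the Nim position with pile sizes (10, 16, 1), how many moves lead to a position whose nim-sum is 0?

1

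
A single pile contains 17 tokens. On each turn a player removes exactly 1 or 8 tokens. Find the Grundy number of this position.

Build the Grundy sequence with g(k) = mex{g(k−s) : s ∈ {1, 8}, s ≤ k}:
k:     0  1  2  3  4  5  6  7  8  9 10 11 12 13 14 15 16 17
g(k):  0  1  0  1  0  1  0  1  2  0  1  0  1  0  1  0  1  2
So g(17) = 2.

2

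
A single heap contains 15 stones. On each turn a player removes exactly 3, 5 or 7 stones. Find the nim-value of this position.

1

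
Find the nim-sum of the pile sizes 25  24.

1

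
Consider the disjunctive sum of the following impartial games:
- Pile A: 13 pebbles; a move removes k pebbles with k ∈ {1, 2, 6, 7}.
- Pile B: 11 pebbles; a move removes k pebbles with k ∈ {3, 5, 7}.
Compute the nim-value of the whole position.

2

Grundy values for pile A (subtraction set {1, 2, 6, 7}):
g(0) = mex{} = 0
g(1) = mex{0} = 1
g(2) = mex{0,1} = 2
g(3) = mex{1,2} = 0
g(4) = mex{0,2} = 1
g(5) = mex{0,1} = 2
g(6) = mex{0,1,2} = 3
g(7) = mex{0,1,2,3} = 4
g(8) = mex{1,2,3,4} = 0
g(9) = mex{0,2,4} = 1
g(10) = mex{0,1} = 2
g(11) = mex{1,2} = 0
g(12) = mex{0,2,3} = 1
g(13) = mex{0,1,3,4} = 2
So g(13) = 2.
Build the Grundy sequence for pile B with g(k) = mex{g(k−s) : s ∈ {3, 5, 7}, s ≤ k}:
k:     0  1  2  3  4  5  6  7  8  9 10 11
g(k):  0  0  0  1  1  1  2  2  2  3  0  0
So g(11) = 0.
By the Sprague-Grundy theorem, the Grundy value of a sum of independent games is the XOR of the component values.
Combined value = 2 ⊕ 0 = 2.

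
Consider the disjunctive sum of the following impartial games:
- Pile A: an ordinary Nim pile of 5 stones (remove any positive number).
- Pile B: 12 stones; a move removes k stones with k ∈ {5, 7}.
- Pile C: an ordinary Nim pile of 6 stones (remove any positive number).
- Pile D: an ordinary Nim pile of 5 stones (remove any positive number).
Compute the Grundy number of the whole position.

6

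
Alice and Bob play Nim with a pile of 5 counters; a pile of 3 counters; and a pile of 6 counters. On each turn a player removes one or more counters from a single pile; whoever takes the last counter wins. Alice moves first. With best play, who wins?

Bob wins

Nim-sum: 5 ^ 3 ^ 6 = 0.
The nim-sum is 0, so this is a P-position: the player to move is in a losing position under optimal play; Alice is about to move from it and so loses — Bob wins.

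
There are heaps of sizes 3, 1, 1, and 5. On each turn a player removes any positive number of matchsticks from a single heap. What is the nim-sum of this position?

In binary:
  011  (3)
  001  (1)
  001  (1)
  101  (5)
  ---
  110  (6)

6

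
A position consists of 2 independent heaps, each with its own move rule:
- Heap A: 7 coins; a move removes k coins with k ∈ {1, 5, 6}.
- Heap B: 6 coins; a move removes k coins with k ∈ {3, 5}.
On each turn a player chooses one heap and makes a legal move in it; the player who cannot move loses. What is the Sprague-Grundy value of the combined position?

For heap A, compute g(0), g(1), … with moves {1, 5, 6}:
g(0) = mex{} = 0
g(1) = mex{0} = 1
g(2) = mex{1} = 0
g(3) = mex{0} = 1
g(4) = mex{1} = 0
g(5) = mex{0} = 1
g(6) = mex{0,1} = 2
g(7) = mex{0,1,2} = 3
So g(7) = 3.
Grundy values for heap B (subtraction set {3, 5}):
k:     0  1  2  3  4  5  6
g(k):  0  0  0  1  1  1  2
So g(6) = 2.
The value of a disjunctive sum is the nim-sum of the parts.
Combined value = 3 ⊕ 2 = 1.

1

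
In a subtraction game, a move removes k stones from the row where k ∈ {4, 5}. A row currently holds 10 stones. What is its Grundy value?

Compute g(0), g(1), … for moves {4, 5}:
g(0) = mex{} = 0
g(1) = mex{} = 0
g(2) = mex{} = 0
g(3) = mex{} = 0
g(4) = mex{0} = 1
g(5) = mex{0} = 1
g(6) = mex{0} = 1
g(7) = mex{0} = 1
g(8) = mex{0,1} = 2
g(9) = mex{1} = 0
g(10) = mex{1} = 0
So g(10) = 0.

0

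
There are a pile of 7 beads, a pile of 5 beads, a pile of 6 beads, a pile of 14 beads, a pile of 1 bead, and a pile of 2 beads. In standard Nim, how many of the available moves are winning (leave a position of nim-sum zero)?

1

Compute the nim-sum pairwise:
7 XOR 5 = 2
2 XOR 6 = 4
4 XOR 14 = 10
10 XOR 1 = 11
11 XOR 2 = 9
The overall nim-sum is X = 9. A pile of size p has a winning move iff p XOR X < p (reduce it to p XOR X).
  7: 7 XOR 9 = 14 ≥ 7 — no move.
  5: 5 XOR 9 = 12 ≥ 5 — no move.
  6: 6 XOR 9 = 15 ≥ 6 — no move.
  14: 14 XOR 9 = 7 < 14 — winning move (to 7).
  1: 1 XOR 9 = 8 ≥ 1 — no move.
  2: 2 XOR 9 = 11 ≥ 2 — no move.
That gives 1 winning move.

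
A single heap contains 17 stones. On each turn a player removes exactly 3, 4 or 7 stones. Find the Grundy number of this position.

Grundy values for subtraction set {3, 4, 7}:
k:     0  1  2  3  4  5  6  7  8  9 10 11 12 13 14 15 16 17
g(k):  0  0  0  1  1  1  2  2  2  3  0  0  0  1  1  1  2  2
So g(17) = 2.

2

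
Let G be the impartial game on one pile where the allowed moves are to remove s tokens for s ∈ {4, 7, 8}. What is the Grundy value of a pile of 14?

Compute g(0), g(1), … for moves {4, 7, 8}:
k:     0  1  2  3  4  5  6  7  8  9 10 11 12 13 14
g(k):  0  0  0  0  1  1  1  1  2  2  2  2  0  0  0
So g(14) = 0.

0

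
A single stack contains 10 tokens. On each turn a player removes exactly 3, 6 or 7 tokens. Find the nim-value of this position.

0

Build the Grundy sequence with g(k) = mex{g(k−s) : s ∈ {3, 6, 7}, s ≤ k}:
g(0) = mex{} = 0
g(1) = mex{} = 0
g(2) = mex{} = 0
g(3) = mex{0} = 1
g(4) = mex{0} = 1
g(5) = mex{0} = 1
g(6) = mex{0,1} = 2
g(7) = mex{0,1} = 2
g(8) = mex{0,1} = 2
g(9) = mex{0,1,2} = 3
g(10) = mex{1,2} = 0
So g(10) = 0.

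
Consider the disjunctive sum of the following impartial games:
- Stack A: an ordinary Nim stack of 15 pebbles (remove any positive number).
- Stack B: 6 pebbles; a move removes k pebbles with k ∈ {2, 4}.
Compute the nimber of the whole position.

Stack A is a plain Nim stack of size 15, so its Grundy value is 15.
Build the Grundy sequence for stack B with g(k) = mex{g(k−s) : s ∈ {2, 4}, s ≤ k}:
g(0) = mex{} = 0
g(1) = mex{} = 0
g(2) = mex{0} = 1
g(3) = mex{0} = 1
g(4) = mex{0,1} = 2
g(5) = mex{0,1} = 2
g(6) = mex{1,2} = 0
So g(6) = 0.
The value of a disjunctive sum is the nim-sum of the parts.
Combined value = 15 XOR 0 = 15.

15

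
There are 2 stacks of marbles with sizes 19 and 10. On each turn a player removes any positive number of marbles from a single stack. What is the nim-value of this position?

Nim-sum: 19 ⊕ 10 = 25.

25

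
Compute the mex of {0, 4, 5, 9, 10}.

0 is in the set but 1 is not, so the mex is 1.

1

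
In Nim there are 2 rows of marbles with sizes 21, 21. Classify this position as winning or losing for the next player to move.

Compute the nim-sum pairwise:
21 ^ 21 = 0
The nim-sum is 0, so this is a P-position: the player to move is in a losing position under optimal play.

Losing position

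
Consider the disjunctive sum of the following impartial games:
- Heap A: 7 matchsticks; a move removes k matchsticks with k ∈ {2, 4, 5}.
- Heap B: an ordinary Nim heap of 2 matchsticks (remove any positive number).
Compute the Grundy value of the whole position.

Grundy values for heap A (subtraction set {2, 4, 5}):
g(0) = mex{} = 0
g(1) = mex{} = 0
g(2) = mex{0} = 1
g(3) = mex{0} = 1
g(4) = mex{0,1} = 2
g(5) = mex{0,1} = 2
g(6) = mex{0,1,2} = 3
g(7) = mex{1,2} = 0
So g(7) = 0.
Heap B is a plain Nim heap of size 2, so its Grundy value is 2.
The value of a disjunctive sum is the nim-sum of the parts.
Combined value = 0 XOR 2 = 2.

2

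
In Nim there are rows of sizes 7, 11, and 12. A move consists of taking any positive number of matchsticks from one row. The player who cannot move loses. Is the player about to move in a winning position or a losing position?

Losing position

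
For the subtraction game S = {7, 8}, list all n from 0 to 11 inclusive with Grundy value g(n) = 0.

Grundy values for subtraction set {7, 8}:
g(0) = mex{} = 0
g(1) = mex{} = 0
g(2) = mex{} = 0
g(3) = mex{} = 0
g(4) = mex{} = 0
g(5) = mex{} = 0
g(6) = mex{} = 0
g(7) = mex{0} = 1
g(8) = mex{0} = 1
g(9) = mex{0} = 1
g(10) = mex{0} = 1
g(11) = mex{0} = 1
The P-positions (g = 0) in 0..11 are 0, 1, 2, 3, 4, 5, 6.

0, 1, 2, 3, 4, 5, 6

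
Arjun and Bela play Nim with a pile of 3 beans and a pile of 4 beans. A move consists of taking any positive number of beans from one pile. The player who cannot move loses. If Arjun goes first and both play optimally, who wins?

Arjun wins

Nim-sum: 3 XOR 4 = 7.
The nim-sum is 7 ≠ 0, so this is an N-position: the player to move can win; Arjun has a winning move.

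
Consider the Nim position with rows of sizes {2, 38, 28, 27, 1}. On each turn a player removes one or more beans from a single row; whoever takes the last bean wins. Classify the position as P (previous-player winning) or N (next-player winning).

Bitwise XOR of the heap sizes:
  000010  (2)
  100110  (38)
  011100  (28)
  011011  (27)
  000001  (1)
  ------
  100010  (34)
The nim-sum is 34 ≠ 0, so this is an N-position: the player to move can win.

N-position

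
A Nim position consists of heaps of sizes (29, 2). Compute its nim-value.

31

Nim-sum: 29 XOR 2 = 31.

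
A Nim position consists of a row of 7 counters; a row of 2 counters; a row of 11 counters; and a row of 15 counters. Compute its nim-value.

Nim-sum: 7 ⊕ 2 ⊕ 11 ⊕ 15 = 1.

1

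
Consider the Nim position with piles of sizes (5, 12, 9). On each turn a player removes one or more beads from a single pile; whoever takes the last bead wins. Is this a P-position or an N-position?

P-position

Compute the nim-sum pairwise:
5 ^ 12 = 9
9 ^ 9 = 0
The nim-sum is 0, so this is a P-position: the player to move is in a losing position under optimal play.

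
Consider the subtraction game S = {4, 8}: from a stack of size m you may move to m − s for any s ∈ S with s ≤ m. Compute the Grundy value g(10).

2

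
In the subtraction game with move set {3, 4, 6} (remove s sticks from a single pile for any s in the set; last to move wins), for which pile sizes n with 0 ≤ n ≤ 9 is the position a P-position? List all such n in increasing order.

0, 1, 2, 9

Compute g(0), g(1), … for moves {3, 4, 6}:
g(0) = mex{} = 0
g(1) = mex{} = 0
g(2) = mex{} = 0
g(3) = mex{0} = 1
g(4) = mex{0} = 1
g(5) = mex{0} = 1
g(6) = mex{0,1} = 2
g(7) = mex{0,1} = 2
g(8) = mex{0,1} = 2
g(9) = mex{1,2} = 0
The P-positions (g = 0) in 0..9 are 0, 1, 2, 9.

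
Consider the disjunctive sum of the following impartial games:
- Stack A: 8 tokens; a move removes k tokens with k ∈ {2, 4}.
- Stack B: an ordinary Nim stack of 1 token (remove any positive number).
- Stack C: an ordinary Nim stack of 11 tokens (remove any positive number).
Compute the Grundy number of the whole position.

Build the Grundy sequence for stack A with g(k) = mex{g(k−s) : s ∈ {2, 4}, s ≤ k}:
g(0) = mex{} = 0
g(1) = mex{} = 0
g(2) = mex{0} = 1
g(3) = mex{0} = 1
g(4) = mex{0,1} = 2
g(5) = mex{0,1} = 2
g(6) = mex{1,2} = 0
g(7) = mex{1,2} = 0
g(8) = mex{0,2} = 1
So g(8) = 1.
Stack B is a plain Nim stack of size 1, so its Grundy value is 1.
Stack C is a plain Nim stack of size 11, so its Grundy value is 11.
The value of a disjunctive sum is the nim-sum of the parts.
Combined value = 1 XOR 1 XOR 11 = 11.

11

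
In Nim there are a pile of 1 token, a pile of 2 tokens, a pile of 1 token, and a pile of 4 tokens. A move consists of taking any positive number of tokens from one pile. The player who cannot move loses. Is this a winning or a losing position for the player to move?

Winning position

Nim-sum: 1 ⊕ 2 ⊕ 1 ⊕ 4 = 6.
The nim-sum is 6 ≠ 0, so this is an N-position: the player to move can win.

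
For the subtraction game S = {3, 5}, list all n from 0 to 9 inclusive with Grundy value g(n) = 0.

0, 1, 2, 8, 9

Build the Grundy sequence with g(k) = mex{g(k−s) : s ∈ {3, 5}, s ≤ k}:
g(0) = mex{} = 0
g(1) = mex{} = 0
g(2) = mex{} = 0
g(3) = mex{0} = 1
g(4) = mex{0} = 1
g(5) = mex{0} = 1
g(6) = mex{0,1} = 2
g(7) = mex{0,1} = 2
g(8) = mex{1} = 0
g(9) = mex{1,2} = 0
The P-positions (g = 0) in 0..9 are 0, 1, 2, 8, 9.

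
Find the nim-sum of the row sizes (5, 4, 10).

11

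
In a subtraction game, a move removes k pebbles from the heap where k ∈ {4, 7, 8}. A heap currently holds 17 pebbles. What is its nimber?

1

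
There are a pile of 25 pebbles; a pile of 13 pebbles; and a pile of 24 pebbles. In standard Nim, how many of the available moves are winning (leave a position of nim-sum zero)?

3

Compute the nim-sum pairwise:
25 XOR 13 = 20
20 XOR 24 = 12
The overall nim-sum is X = 12. A pile of size p has a winning move iff p XOR X < p (reduce it to p XOR X).
  25: 25 XOR 12 = 21 < 25 — winning move (to 21).
  13: 13 XOR 12 = 1 < 13 — winning move (to 1).
  24: 24 XOR 12 = 20 < 24 — winning move (to 20).
That gives 3 winning moves.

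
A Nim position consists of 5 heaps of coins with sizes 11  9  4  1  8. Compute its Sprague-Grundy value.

Bitwise XOR of the heap sizes:
  1011  (11)
  1001  (9)
  0100  (4)
  0001  (1)
  1000  (8)
  ----
  1111  (15)

15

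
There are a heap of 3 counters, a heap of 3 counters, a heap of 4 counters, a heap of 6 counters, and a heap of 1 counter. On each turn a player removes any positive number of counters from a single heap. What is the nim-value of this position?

Nim-sum: 3 ^ 3 ^ 4 ^ 6 ^ 1 = 3.

3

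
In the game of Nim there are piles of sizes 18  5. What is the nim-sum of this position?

Nim-sum: 18 ^ 5 = 23.

23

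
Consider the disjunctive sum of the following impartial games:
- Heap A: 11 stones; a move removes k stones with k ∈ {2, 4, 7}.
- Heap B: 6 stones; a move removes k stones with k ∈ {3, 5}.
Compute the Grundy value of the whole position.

3

Grundy values for heap A (subtraction set {2, 4, 7}):
k:     0  1  2  3  4  5  6  7  8  9 10 11
g(k):  0  0  1  1  2  2  0  3  1  0  2  1
So g(11) = 1.
Grundy values for heap B (subtraction set {3, 5}):
k:     0  1  2  3  4  5  6
g(k):  0  0  0  1  1  1  2
So g(6) = 2.
The value of a disjunctive sum is the nim-sum of the parts.
Combined value = 1 ⊕ 2 = 3.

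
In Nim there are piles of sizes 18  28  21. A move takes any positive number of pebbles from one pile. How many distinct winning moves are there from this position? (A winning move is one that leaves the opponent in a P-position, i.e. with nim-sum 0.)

3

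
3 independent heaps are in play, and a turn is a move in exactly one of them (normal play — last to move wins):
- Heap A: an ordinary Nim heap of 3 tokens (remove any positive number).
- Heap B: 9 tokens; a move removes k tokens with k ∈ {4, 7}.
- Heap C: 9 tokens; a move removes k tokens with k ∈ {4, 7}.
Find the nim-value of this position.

Heap A is a plain Nim heap of size 3, so its Grundy value is 3.
Grundy values for heap B (subtraction set {4, 7}):
g(0) = mex{} = 0
g(1) = mex{} = 0
g(2) = mex{} = 0
g(3) = mex{} = 0
g(4) = mex{0} = 1
g(5) = mex{0} = 1
g(6) = mex{0} = 1
g(7) = mex{0} = 1
g(8) = mex{0,1} = 2
g(9) = mex{0,1} = 2
So g(9) = 2.
Grundy values for heap C (subtraction set {4, 7}):
g(0) = mex{} = 0
g(1) = mex{} = 0
g(2) = mex{} = 0
g(3) = mex{} = 0
g(4) = mex{0} = 1
g(5) = mex{0} = 1
g(6) = mex{0} = 1
g(7) = mex{0} = 1
g(8) = mex{0,1} = 2
g(9) = mex{0,1} = 2
So g(9) = 2.
By the Sprague-Grundy theorem, the Grundy value of a sum of independent games is the XOR of the component values.
Combined value = 3 XOR 2 XOR 2 = 3.

3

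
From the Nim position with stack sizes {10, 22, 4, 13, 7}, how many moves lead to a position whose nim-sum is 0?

1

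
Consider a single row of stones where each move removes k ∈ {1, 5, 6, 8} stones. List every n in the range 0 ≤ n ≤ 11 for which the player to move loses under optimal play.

0, 2, 4, 11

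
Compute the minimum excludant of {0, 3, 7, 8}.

1

0 is in the set but 1 is not, so the mex is 1.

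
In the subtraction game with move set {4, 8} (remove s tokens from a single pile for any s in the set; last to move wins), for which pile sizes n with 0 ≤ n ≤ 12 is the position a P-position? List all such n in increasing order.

0, 1, 2, 3, 12

Compute g(0), g(1), … for moves {4, 8}:
g(0) = mex{} = 0
g(1) = mex{} = 0
g(2) = mex{} = 0
g(3) = mex{} = 0
g(4) = mex{0} = 1
g(5) = mex{0} = 1
g(6) = mex{0} = 1
g(7) = mex{0} = 1
g(8) = mex{0,1} = 2
g(9) = mex{0,1} = 2
g(10) = mex{0,1} = 2
g(11) = mex{0,1} = 2
g(12) = mex{1,2} = 0
The P-positions (g = 0) in 0..12 are 0, 1, 2, 3, 12.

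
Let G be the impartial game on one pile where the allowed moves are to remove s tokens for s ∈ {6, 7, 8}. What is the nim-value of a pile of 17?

0

Build the Grundy sequence with g(k) = mex{g(k−s) : s ∈ {6, 7, 8}, s ≤ k}:
k:     0  1  2  3  4  5  6  7  8  9 10 11 12 13 14 15 16 17
g(k):  0  0  0  0  0  0  1  1  1  1  1  1  2  2  0  0  0  0
So g(17) = 0.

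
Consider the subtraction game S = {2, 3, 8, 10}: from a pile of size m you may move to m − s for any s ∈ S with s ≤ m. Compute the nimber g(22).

Grundy values for subtraction set {2, 3, 8, 10}:
k:     0  1  2  3  4  5  6  7  8  9 10 11 12 13 14 15 16 17 18 19 20 21 22
g(k):  0  0  1  1  2  0  0  1  1  2  2  3  0  4  1  2  2  0  0  1  1  2  2
So g(22) = 2.

2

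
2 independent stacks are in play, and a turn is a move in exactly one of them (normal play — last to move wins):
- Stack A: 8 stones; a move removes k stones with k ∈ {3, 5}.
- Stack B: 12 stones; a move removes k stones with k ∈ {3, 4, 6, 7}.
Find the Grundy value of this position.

For stack A, compute g(0), g(1), … with moves {3, 5}:
g(0) = mex{} = 0
g(1) = mex{} = 0
g(2) = mex{} = 0
g(3) = mex{0} = 1
g(4) = mex{0} = 1
g(5) = mex{0} = 1
g(6) = mex{0,1} = 2
g(7) = mex{0,1} = 2
g(8) = mex{1} = 0
So g(8) = 0.
Build the Grundy sequence for stack B with g(k) = mex{g(k−s) : s ∈ {3, 4, 6, 7}, s ≤ k}:
g(0) = mex{} = 0
g(1) = mex{} = 0
g(2) = mex{} = 0
g(3) = mex{0} = 1
g(4) = mex{0} = 1
g(5) = mex{0} = 1
g(6) = mex{0,1} = 2
g(7) = mex{0,1} = 2
g(8) = mex{0,1} = 2
g(9) = mex{0,1,2} = 3
g(10) = mex{1,2} = 0
g(11) = mex{1,2} = 0
g(12) = mex{1,2,3} = 0
So g(12) = 0.
The value of a disjunctive sum is the nim-sum of the parts.
Combined value = 0 ⊕ 0 = 0.

0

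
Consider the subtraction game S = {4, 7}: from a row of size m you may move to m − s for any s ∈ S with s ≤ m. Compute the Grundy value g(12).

Build the Grundy sequence with g(k) = mex{g(k−s) : s ∈ {4, 7}, s ≤ k}:
k:     0  1  2  3  4  5  6  7  8  9 10 11 12
g(k):  0  0  0  0  1  1  1  1  2  2  2  0  0
So g(12) = 0.

0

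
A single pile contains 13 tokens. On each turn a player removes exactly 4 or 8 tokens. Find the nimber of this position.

0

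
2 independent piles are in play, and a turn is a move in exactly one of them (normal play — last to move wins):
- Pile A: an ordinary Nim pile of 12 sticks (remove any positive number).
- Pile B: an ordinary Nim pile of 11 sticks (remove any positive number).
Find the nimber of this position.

Pile A is a plain Nim pile of size 12, so its Grundy value is 12.
Pile B is a plain Nim pile of size 11, so its Grundy value is 11.
By the Sprague-Grundy theorem, the Grundy value of a sum of independent games is the XOR of the component values.
Combined value = 12 XOR 11 = 7.

7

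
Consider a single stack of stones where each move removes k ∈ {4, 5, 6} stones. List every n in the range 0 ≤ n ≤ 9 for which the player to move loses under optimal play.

Build the Grundy sequence with g(k) = mex{g(k−s) : s ∈ {4, 5, 6}, s ≤ k}:
k:     0  1  2  3  4  5  6  7  8  9
g(k):  0  0  0  0  1  1  1  1  2  2
The P-positions (g = 0) in 0..9 are 0, 1, 2, 3.

0, 1, 2, 3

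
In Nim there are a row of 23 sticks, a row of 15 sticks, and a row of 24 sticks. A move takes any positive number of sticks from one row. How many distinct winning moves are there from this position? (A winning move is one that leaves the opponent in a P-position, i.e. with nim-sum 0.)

0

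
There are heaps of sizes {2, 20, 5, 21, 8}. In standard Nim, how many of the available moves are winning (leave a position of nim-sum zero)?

Nim-sum: 2 XOR 20 XOR 5 XOR 21 XOR 8 = 14.
The overall nim-sum is X = 14. A heap of size p has a winning move iff p XOR X < p (reduce it to p XOR X).
  2: 2 XOR 14 = 12 ≥ 2 — no move.
  20: 20 XOR 14 = 26 ≥ 20 — no move.
  5: 5 XOR 14 = 11 ≥ 5 — no move.
  21: 21 XOR 14 = 27 ≥ 21 — no move.
  8: 8 XOR 14 = 6 < 8 — winning move (to 6).
That gives 1 winning move.

1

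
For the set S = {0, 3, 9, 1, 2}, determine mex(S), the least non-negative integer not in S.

The values 0, 1, 2, 3 are all present; 4 is the first non-negative integer missing from the set.

4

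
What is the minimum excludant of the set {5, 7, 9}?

0

0 is not in the set, so the mex is 0.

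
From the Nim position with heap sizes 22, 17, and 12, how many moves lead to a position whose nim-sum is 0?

1

Bitwise XOR of the heap sizes:
  10110  (22)
  10001  (17)
  01100  (12)
  -----
  01011  (11)
The overall nim-sum is X = 11. A heap of size p has a winning move iff p XOR X < p (reduce it to p XOR X).
  22: 22 XOR 11 = 29 ≥ 22 — no move.
  17: 17 XOR 11 = 26 ≥ 17 — no move.
  12: 12 XOR 11 = 7 < 12 — winning move (to 7).
That gives 1 winning move.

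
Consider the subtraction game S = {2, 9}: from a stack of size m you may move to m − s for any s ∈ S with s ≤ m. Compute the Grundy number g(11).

Build the Grundy sequence with g(k) = mex{g(k−s) : s ∈ {2, 9}, s ≤ k}:
g(0) = mex{} = 0
g(1) = mex{} = 0
g(2) = mex{0} = 1
g(3) = mex{0} = 1
g(4) = mex{1} = 0
g(5) = mex{1} = 0
g(6) = mex{0} = 1
g(7) = mex{0} = 1
g(8) = mex{1} = 0
g(9) = mex{0,1} = 2
g(10) = mex{0} = 1
g(11) = mex{1,2} = 0
So g(11) = 0.

0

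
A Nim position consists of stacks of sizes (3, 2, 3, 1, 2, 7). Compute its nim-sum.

Compute the nim-sum pairwise:
3 ^ 2 = 1
1 ^ 3 = 2
2 ^ 1 = 3
3 ^ 2 = 1
1 ^ 7 = 6

6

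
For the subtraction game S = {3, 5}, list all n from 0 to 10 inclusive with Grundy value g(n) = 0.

0, 1, 2, 8, 9, 10

Build the Grundy sequence with g(k) = mex{g(k−s) : s ∈ {3, 5}, s ≤ k}:
g(0) = mex{} = 0
g(1) = mex{} = 0
g(2) = mex{} = 0
g(3) = mex{0} = 1
g(4) = mex{0} = 1
g(5) = mex{0} = 1
g(6) = mex{0,1} = 2
g(7) = mex{0,1} = 2
g(8) = mex{1} = 0
g(9) = mex{1,2} = 0
g(10) = mex{1,2} = 0
The P-positions (g = 0) in 0..10 are 0, 1, 2, 8, 9, 10.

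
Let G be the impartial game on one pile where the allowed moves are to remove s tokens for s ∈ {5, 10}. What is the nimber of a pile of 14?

2

Compute g(0), g(1), … for moves {5, 10}:
k:     0  1  2  3  4  5  6  7  8  9 10 11 12 13 14
g(k):  0  0  0  0  0  1  1  1  1  1  2  2  2  2  2
So g(14) = 2.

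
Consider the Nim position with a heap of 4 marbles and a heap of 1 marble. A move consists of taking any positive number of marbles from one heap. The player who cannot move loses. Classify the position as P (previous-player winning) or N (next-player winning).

N-position

Bitwise XOR of the heap sizes:
  100  (4)
  001  (1)
  ---
  101  (5)
The nim-sum is 5 ≠ 0, so this is an N-position: the player to move can win.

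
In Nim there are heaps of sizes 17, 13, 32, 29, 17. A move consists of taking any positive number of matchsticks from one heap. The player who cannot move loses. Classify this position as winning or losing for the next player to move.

Winning position

Nim-sum: 17 ^ 13 ^ 32 ^ 29 ^ 17 = 48.
The nim-sum is 48 ≠ 0, so this is an N-position: the player to move can win.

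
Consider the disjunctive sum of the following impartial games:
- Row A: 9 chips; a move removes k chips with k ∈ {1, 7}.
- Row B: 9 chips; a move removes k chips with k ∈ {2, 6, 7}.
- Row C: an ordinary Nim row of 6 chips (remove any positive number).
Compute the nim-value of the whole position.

Grundy values for row A (subtraction set {1, 7}):
k:     0  1  2  3  4  5  6  7  8  9
g(k):  0  1  0  1  0  1  0  1  0  1
So g(9) = 1.
Build the Grundy sequence for row B with g(k) = mex{g(k−s) : s ∈ {2, 6, 7}, s ≤ k}:
g(0) = mex{} = 0
g(1) = mex{} = 0
g(2) = mex{0} = 1
g(3) = mex{0} = 1
g(4) = mex{1} = 0
g(5) = mex{1} = 0
g(6) = mex{0} = 1
g(7) = mex{0} = 1
g(8) = mex{0,1} = 2
g(9) = mex{1} = 0
So g(9) = 0.
Row C is a plain Nim row of size 6, so its Grundy value is 6.
The value of a disjunctive sum is the nim-sum of the parts.
Combined value = 1 XOR 0 XOR 6 = 7.

7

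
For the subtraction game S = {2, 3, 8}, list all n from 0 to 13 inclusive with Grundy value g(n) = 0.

0, 1, 5, 6, 10, 11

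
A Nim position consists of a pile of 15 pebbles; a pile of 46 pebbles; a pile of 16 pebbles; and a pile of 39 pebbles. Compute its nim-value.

22

Compute the nim-sum pairwise:
15 ⊕ 46 = 33
33 ⊕ 16 = 49
49 ⊕ 39 = 22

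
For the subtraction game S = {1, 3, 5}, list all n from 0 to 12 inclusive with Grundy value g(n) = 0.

0, 2, 4, 6, 8, 10, 12

Compute g(0), g(1), … for moves {1, 3, 5}:
k:     0  1  2  3  4  5  6  7  8  9 10 11 12
g(k):  0  1  0  1  0  1  0  1  0  1  0  1  0
The P-positions (g = 0) in 0..12 are 0, 2, 4, 6, 8, 10, 12.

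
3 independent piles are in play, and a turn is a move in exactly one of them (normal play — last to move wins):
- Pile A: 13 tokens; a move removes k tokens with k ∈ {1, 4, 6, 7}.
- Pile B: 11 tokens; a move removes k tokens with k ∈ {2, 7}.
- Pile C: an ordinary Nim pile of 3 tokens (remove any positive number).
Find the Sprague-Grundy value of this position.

Build the Grundy sequence for pile A with g(k) = mex{g(k−s) : s ∈ {1, 4, 6, 7}, s ≤ k}:
k:     0  1  2  3  4  5  6  7  8  9 10 11 12 13
g(k):  0  1  0  1  2  0  1  2  3  2  0  1  2  0
So g(13) = 0.
For pile B, compute g(0), g(1), … with moves {2, 7}:
k:     0  1  2  3  4  5  6  7  8  9 10 11
g(k):  0  0  1  1  0  0  1  1  2  0  0  1
So g(11) = 1.
Pile C is a plain Nim pile of size 3, so its Grundy value is 3.
By the Sprague-Grundy theorem, the Grundy value of a sum of independent games is the XOR of the component values.
Combined value = 0 XOR 1 XOR 3 = 2.

2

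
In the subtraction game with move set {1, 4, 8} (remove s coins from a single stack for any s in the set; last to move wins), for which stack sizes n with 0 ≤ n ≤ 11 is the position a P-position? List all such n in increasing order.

Build the Grundy sequence with g(k) = mex{g(k−s) : s ∈ {1, 4, 8}, s ≤ k}:
k:     0  1  2  3  4  5  6  7  8  9 10 11
g(k):  0  1  0  1  2  0  1  0  1  2  3  2
The P-positions (g = 0) in 0..11 are 0, 2, 5, 7.

0, 2, 5, 7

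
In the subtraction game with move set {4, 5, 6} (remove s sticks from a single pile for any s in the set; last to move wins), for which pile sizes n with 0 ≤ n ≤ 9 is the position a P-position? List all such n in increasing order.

0, 1, 2, 3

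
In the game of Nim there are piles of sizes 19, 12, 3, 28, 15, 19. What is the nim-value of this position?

28

Compute the nim-sum pairwise:
19 XOR 12 = 31
31 XOR 3 = 28
28 XOR 28 = 0
0 XOR 15 = 15
15 XOR 19 = 28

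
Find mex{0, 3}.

0 is in the set but 1 is not, so the mex is 1.

1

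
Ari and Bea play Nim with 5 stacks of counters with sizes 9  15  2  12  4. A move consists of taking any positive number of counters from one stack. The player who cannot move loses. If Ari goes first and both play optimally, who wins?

Ari wins

In binary:
  1001  (9)
  1111  (15)
  0010  (2)
  1100  (12)
  0100  (4)
  ----
  1100  (12)
The nim-sum is 12 ≠ 0, so this is an N-position: the player to move can win; Ari has a winning move.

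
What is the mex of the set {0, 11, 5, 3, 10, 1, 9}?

The values 0, 1 are all present; 2 is the first non-negative integer missing from the set.

2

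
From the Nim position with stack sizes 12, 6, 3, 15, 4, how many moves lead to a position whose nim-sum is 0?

3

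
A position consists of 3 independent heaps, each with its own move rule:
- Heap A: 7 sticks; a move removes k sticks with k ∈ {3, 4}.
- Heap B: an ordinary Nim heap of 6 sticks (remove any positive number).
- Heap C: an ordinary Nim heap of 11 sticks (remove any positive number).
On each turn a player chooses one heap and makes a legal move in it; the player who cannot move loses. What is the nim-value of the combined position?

For heap A, compute g(0), g(1), … with moves {3, 4}:
k:     0  1  2  3  4  5  6  7
g(k):  0  0  0  1  1  1  2  0
So g(7) = 0.
Heap B is a plain Nim heap of size 6, so its Grundy value is 6.
Heap C is a plain Nim heap of size 11, so its Grundy value is 11.
By the Sprague-Grundy theorem, the Grundy value of a sum of independent games is the XOR of the component values.
Combined value = 0 ⊕ 6 ⊕ 11 = 13.

13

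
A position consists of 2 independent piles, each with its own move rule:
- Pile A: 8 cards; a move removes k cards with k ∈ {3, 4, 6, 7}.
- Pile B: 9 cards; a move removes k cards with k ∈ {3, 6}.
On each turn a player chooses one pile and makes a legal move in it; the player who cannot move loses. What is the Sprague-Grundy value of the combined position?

2

Grundy values for pile A (subtraction set {3, 4, 6, 7}):
g(0) = mex{} = 0
g(1) = mex{} = 0
g(2) = mex{} = 0
g(3) = mex{0} = 1
g(4) = mex{0} = 1
g(5) = mex{0} = 1
g(6) = mex{0,1} = 2
g(7) = mex{0,1} = 2
g(8) = mex{0,1} = 2
So g(8) = 2.
Build the Grundy sequence for pile B with g(k) = mex{g(k−s) : s ∈ {3, 6}, s ≤ k}:
k:     0  1  2  3  4  5  6  7  8  9
g(k):  0  0  0  1  1  1  2  2  2  0
So g(9) = 0.
The value of a disjunctive sum is the nim-sum of the parts.
Combined value = 2 ⊕ 0 = 2.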